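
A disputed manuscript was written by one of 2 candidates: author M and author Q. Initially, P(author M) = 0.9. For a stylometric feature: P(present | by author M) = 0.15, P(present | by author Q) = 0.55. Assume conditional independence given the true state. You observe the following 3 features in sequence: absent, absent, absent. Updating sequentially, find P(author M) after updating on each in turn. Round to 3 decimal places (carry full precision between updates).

0.984

After 'absent': P(author M) = 0.85·0.9000 / (0.85·0.9000 + 0.45·0.1000) ≈ 0.9444
After 'absent': P(author M) = 0.85·0.9444 / (0.85·0.9444 + 0.45·0.0556) ≈ 0.9698
After 'absent': P(author M) = 0.85·0.9698 / (0.85·0.9698 + 0.45·0.0302) ≈ 0.9838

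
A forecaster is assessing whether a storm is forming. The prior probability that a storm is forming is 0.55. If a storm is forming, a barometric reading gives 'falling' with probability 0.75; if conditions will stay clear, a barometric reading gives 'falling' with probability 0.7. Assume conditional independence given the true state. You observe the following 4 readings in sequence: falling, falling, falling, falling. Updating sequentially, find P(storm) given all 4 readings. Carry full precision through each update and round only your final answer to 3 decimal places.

0.617

After 'falling': P(storm) = 0.75·0.5500 / (0.75·0.5500 + 0.7·0.4500) ≈ 0.5670
After 'falling': P(storm) = 0.75·0.5670 / (0.75·0.5670 + 0.7·0.4330) ≈ 0.5839
After 'falling': P(storm) = 0.75·0.5839 / (0.75·0.5839 + 0.7·0.4161) ≈ 0.6005
After 'falling': P(storm) = 0.75·0.6005 / (0.75·0.6005 + 0.7·0.3995) ≈ 0.6170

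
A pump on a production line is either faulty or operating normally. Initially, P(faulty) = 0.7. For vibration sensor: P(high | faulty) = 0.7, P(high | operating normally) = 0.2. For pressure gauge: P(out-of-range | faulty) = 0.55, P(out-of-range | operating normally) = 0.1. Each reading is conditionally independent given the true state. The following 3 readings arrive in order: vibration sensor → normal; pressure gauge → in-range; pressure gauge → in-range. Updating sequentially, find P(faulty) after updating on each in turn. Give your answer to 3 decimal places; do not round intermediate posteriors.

After vibration sensor='normal': P(faulty) = 0.3·0.7000 / (0.3·0.7000 + 0.8·0.3000) ≈ 0.4667
After pressure gauge='in-range': P(faulty) = 0.45·0.4667 / (0.45·0.4667 + 0.9·0.5333) ≈ 0.3043
After pressure gauge='in-range': P(faulty) = 0.45·0.3043 / (0.45·0.3043 + 0.9·0.6957) ≈ 0.1795

0.179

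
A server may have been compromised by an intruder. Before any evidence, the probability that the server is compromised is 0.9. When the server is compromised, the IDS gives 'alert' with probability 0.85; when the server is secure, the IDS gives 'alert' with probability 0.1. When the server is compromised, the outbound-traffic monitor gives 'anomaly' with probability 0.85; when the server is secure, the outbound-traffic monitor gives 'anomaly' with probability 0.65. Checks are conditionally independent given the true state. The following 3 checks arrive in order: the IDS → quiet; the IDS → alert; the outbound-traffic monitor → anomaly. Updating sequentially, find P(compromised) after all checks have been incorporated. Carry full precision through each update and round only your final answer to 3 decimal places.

0.943

After the IDS='quiet': P(compromised) = 0.15·0.9000 / (0.15·0.9000 + 0.9·0.1000) ≈ 0.6000
After the IDS='alert': P(compromised) = 0.85·0.6000 / (0.85·0.6000 + 0.1·0.4000) ≈ 0.9273
After the outbound-traffic monitor='anomaly': P(compromised) = 0.85·0.9273 / (0.85·0.9273 + 0.65·0.0727) ≈ 0.9434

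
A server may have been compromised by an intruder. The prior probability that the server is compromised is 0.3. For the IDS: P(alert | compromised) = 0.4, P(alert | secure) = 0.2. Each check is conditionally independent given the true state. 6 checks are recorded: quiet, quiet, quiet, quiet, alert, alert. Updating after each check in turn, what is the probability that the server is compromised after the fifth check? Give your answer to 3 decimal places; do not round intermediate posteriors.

0.213

After 'quiet': P(compromised) = 0.6·0.3000 / (0.6·0.3000 + 0.8·0.7000) ≈ 0.2432
After 'quiet': P(compromised) = 0.6·0.2432 / (0.6·0.2432 + 0.8·0.7568) ≈ 0.1942
After 'quiet': P(compromised) = 0.6·0.1942 / (0.6·0.1942 + 0.8·0.8058) ≈ 0.1531
After 'quiet': P(compromised) = 0.6·0.1531 / (0.6·0.1531 + 0.8·0.8469) ≈ 0.1194
After 'alert': P(compromised) = 0.4·0.1194 / (0.4·0.1194 + 0.2·0.8806) ≈ 0.2133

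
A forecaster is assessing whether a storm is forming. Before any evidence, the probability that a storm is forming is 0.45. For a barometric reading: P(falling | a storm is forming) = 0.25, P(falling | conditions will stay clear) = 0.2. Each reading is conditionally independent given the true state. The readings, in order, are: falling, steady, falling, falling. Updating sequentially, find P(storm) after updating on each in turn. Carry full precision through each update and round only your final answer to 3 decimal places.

0.600

Each posterior becomes the prior for the next update.
After 'falling': P(storm) = 0.25·0.4500 / (0.25·0.4500 + 0.2·0.5500) ≈ 0.5056
After 'steady': P(storm) = 0.75·0.5056 / (0.75·0.5056 + 0.8·0.4944) ≈ 0.4895
After 'falling': P(storm) = 0.25·0.4895 / (0.25·0.4895 + 0.2·0.5105) ≈ 0.5451
After 'falling': P(storm) = 0.25·0.5451 / (0.25·0.5451 + 0.2·0.4549) ≈ 0.5997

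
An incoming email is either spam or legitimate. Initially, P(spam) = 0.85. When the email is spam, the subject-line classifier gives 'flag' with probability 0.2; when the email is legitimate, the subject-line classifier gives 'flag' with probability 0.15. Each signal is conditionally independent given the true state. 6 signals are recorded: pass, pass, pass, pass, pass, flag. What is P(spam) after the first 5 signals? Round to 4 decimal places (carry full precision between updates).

0.8071

After 'pass': P(spam) = 0.8·0.8500 / (0.8·0.8500 + 0.85·0.1500) ≈ 0.8421
After 'pass': P(spam) = 0.8·0.8421 / (0.8·0.8421 + 0.85·0.1579) ≈ 0.8339
After 'pass': P(spam) = 0.8·0.8339 / (0.8·0.8339 + 0.85·0.1661) ≈ 0.8253
After 'pass': P(spam) = 0.8·0.8253 / (0.8·0.8253 + 0.85·0.1747) ≈ 0.8164
After 'pass': P(spam) = 0.8·0.8164 / (0.8·0.8164 + 0.85·0.1836) ≈ 0.8071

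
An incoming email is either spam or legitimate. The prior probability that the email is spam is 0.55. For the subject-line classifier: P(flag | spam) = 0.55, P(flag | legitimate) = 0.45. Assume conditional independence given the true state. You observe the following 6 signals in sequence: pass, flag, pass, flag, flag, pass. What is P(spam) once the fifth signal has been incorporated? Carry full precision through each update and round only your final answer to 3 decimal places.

0.599

After 'pass': P(spam) = 0.45·0.5500 / (0.45·0.5500 + 0.55·0.4500) ≈ 0.5000
After 'flag': P(spam) = 0.55·0.5000 / (0.55·0.5000 + 0.45·0.5000) ≈ 0.5500
After 'pass': P(spam) = 0.45·0.5500 / (0.45·0.5500 + 0.55·0.4500) ≈ 0.5000
After 'flag': P(spam) = 0.55·0.5000 / (0.55·0.5000 + 0.45·0.5000) ≈ 0.5500
After 'flag': P(spam) = 0.55·0.5500 / (0.55·0.5500 + 0.45·0.4500) ≈ 0.5990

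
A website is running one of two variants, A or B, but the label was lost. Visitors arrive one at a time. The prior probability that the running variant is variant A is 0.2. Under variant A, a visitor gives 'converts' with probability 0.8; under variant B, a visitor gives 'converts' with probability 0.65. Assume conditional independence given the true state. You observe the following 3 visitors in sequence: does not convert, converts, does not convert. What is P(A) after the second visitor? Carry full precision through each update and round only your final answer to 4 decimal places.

After 'does not convert': P(A) = 0.2·0.2000 / (0.2·0.2000 + 0.35·0.8000) ≈ 0.1250
After 'converts': P(A) = 0.8·0.1250 / (0.8·0.1250 + 0.65·0.8750) ≈ 0.1495

0.1495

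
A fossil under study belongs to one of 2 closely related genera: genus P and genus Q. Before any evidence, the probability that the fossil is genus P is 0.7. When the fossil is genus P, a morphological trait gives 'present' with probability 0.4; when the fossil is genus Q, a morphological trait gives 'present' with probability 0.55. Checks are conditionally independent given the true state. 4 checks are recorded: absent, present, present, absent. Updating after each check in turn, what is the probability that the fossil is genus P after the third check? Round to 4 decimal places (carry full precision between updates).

0.6220

After 'absent': P(genus P) = 0.6·0.7000 / (0.6·0.7000 + 0.45·0.3000) ≈ 0.7568
After 'present': P(genus P) = 0.4·0.7568 / (0.4·0.7568 + 0.55·0.2432) ≈ 0.6935
After 'present': P(genus P) = 0.4·0.6935 / (0.4·0.6935 + 0.55·0.3065) ≈ 0.6220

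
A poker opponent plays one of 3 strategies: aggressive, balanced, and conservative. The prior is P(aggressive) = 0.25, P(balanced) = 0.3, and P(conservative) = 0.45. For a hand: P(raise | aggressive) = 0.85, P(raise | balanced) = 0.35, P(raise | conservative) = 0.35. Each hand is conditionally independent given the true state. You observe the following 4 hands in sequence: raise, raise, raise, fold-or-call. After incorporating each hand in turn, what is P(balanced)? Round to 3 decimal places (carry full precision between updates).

0.190

After 'raise': normaliser = 0.85·0.2500 + 0.35·0.3000 + 0.35·0.4500; P(aggressive) ≈ 0.4474, P(balanced) ≈ 0.2211, P(conservative) ≈ 0.3316
After 'raise': normaliser = 0.85·0.4474 + 0.35·0.2211 + 0.35·0.3316; P(aggressive) ≈ 0.6628, P(balanced) ≈ 0.1349, P(conservative) ≈ 0.2023
After 'raise': normaliser = 0.85·0.6628 + 0.35·0.1349 + 0.35·0.2023; P(aggressive) ≈ 0.8268, P(balanced) ≈ 0.0693, P(conservative) ≈ 0.1039
After 'fold-or-call': normaliser = 0.15·0.8268 + 0.65·0.0693 + 0.65·0.1039; P(aggressive) ≈ 0.5242, P(balanced) ≈ 0.1903, P(conservative) ≈ 0.2855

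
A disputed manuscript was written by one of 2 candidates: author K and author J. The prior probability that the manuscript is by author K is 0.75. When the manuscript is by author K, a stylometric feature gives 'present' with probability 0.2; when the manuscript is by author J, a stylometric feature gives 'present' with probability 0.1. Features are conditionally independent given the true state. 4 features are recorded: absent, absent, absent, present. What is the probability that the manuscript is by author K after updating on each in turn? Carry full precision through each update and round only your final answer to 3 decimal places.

0.808

After 'absent': P(author K) = 0.8·0.7500 / (0.8·0.7500 + 0.9·0.2500) ≈ 0.7273
After 'absent': P(author K) = 0.8·0.7273 / (0.8·0.7273 + 0.9·0.2727) ≈ 0.7033
After 'absent': P(author K) = 0.8·0.7033 / (0.8·0.7033 + 0.9·0.2967) ≈ 0.6781
After 'present': P(author K) = 0.2·0.6781 / (0.2·0.6781 + 0.1·0.3219) ≈ 0.8082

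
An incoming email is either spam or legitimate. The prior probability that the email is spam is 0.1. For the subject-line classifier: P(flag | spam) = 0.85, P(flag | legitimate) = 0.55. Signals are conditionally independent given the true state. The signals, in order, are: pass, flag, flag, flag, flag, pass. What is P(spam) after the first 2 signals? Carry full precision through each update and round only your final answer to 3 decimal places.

0.054

After 'pass': P(spam) = 0.15·0.1000 / (0.15·0.1000 + 0.45·0.9000) ≈ 0.0357
After 'flag': P(spam) = 0.85·0.0357 / (0.85·0.0357 + 0.55·0.9643) ≈ 0.0541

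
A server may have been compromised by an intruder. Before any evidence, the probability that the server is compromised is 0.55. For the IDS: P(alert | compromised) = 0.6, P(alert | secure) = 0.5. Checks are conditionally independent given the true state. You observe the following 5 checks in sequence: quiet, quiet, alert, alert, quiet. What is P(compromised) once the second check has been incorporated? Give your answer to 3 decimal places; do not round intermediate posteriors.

After 'quiet': P(compromised) = 0.4·0.5500 / (0.4·0.5500 + 0.5·0.4500) ≈ 0.4944
After 'quiet': P(compromised) = 0.4·0.4944 / (0.4·0.4944 + 0.5·0.5056) ≈ 0.4389

0.439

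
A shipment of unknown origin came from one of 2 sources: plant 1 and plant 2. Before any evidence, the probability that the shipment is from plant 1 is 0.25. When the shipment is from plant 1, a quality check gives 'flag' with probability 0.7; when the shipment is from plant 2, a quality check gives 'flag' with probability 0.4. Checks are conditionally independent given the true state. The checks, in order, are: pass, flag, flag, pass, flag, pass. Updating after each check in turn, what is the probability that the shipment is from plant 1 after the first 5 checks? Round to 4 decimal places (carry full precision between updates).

After 'pass': P(plant 1) = 0.3·0.2500 / (0.3·0.2500 + 0.6·0.7500) ≈ 0.1429
After 'flag': P(plant 1) = 0.7·0.1429 / (0.7·0.1429 + 0.4·0.8571) ≈ 0.2258
After 'flag': P(plant 1) = 0.7·0.2258 / (0.7·0.2258 + 0.4·0.7742) ≈ 0.3379
After 'pass': P(plant 1) = 0.3·0.3379 / (0.3·0.3379 + 0.6·0.6621) ≈ 0.2033
After 'flag': P(plant 1) = 0.7·0.2033 / (0.7·0.2033 + 0.4·0.7967) ≈ 0.3087

0.3087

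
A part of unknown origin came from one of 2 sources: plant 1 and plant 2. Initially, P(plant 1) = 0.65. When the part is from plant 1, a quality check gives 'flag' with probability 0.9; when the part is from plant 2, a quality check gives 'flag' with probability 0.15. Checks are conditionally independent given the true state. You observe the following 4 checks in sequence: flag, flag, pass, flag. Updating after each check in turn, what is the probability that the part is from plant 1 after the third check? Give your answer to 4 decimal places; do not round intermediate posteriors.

0.8872

Each posterior becomes the prior for the next update.
After 'flag': P(plant 1) = 0.9·0.6500 / (0.9·0.6500 + 0.15·0.3500) ≈ 0.9176
After 'flag': P(plant 1) = 0.9·0.9176 / (0.9·0.9176 + 0.15·0.0824) ≈ 0.9853
After 'pass': P(plant 1) = 0.1·0.9853 / (0.1·0.9853 + 0.85·0.0147) ≈ 0.8872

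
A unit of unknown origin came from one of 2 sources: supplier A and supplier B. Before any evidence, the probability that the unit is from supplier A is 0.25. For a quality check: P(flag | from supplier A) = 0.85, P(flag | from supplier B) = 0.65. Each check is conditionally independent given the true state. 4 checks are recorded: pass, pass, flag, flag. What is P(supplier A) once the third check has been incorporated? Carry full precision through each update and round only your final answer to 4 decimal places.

After 'pass': P(supplier A) = 0.15·0.2500 / (0.15·0.2500 + 0.35·0.7500) ≈ 0.1250
After 'pass': P(supplier A) = 0.15·0.1250 / (0.15·0.1250 + 0.35·0.8750) ≈ 0.0577
After 'flag': P(supplier A) = 0.85·0.0577 / (0.85·0.0577 + 0.65·0.9423) ≈ 0.0741

0.0741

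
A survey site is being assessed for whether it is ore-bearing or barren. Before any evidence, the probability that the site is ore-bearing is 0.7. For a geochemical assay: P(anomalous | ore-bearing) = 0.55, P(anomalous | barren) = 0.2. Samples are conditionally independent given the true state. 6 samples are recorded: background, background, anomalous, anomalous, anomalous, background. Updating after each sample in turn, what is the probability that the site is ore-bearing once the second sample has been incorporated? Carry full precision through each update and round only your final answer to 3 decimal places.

0.425

After 'background': P(ore) = 0.45·0.7000 / (0.45·0.7000 + 0.8·0.3000) ≈ 0.5676
After 'background': P(ore) = 0.45·0.5676 / (0.45·0.5676 + 0.8·0.4324) ≈ 0.4247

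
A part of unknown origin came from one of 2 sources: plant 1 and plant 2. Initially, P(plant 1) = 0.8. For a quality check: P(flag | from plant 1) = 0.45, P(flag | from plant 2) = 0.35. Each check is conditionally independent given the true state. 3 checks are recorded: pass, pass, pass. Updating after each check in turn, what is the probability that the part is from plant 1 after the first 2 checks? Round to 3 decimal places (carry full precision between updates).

0.741

After 'pass': P(plant 1) = 0.55·0.8000 / (0.55·0.8000 + 0.65·0.2000) ≈ 0.7719
After 'pass': P(plant 1) = 0.55·0.7719 / (0.55·0.7719 + 0.65·0.2281) ≈ 0.7412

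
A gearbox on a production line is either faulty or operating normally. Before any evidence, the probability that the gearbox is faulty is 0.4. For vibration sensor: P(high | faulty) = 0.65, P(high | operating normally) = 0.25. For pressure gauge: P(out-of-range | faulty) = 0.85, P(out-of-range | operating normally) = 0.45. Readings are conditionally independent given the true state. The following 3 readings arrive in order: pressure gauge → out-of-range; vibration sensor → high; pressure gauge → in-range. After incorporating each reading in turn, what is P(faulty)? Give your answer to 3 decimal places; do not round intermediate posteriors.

After pressure gauge='out-of-range': P(faulty) = 0.85·0.4000 / (0.85·0.4000 + 0.45·0.6000) ≈ 0.5574
After vibration sensor='high': P(faulty) = 0.65·0.5574 / (0.65·0.5574 + 0.25·0.4426) ≈ 0.7660
After pressure gauge='in-range': P(faulty) = 0.15·0.7660 / (0.15·0.7660 + 0.55·0.2340) ≈ 0.4717

0.472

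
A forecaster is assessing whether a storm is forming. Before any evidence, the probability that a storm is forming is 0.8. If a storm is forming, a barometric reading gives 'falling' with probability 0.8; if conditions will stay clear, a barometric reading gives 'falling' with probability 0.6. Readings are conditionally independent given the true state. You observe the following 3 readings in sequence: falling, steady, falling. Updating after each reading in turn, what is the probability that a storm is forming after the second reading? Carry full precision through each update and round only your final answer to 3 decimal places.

After 'falling': P(storm) = 0.8·0.8000 / (0.8·0.8000 + 0.6·0.2000) ≈ 0.8421
After 'steady': P(storm) = 0.2·0.8421 / (0.2·0.8421 + 0.4·0.1579) ≈ 0.7273

0.727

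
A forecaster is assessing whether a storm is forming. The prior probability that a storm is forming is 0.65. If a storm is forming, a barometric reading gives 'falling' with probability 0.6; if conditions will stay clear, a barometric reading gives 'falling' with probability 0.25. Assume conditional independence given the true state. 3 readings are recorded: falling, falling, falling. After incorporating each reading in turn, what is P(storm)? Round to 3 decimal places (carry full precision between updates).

After 'falling': P(storm) = 0.6·0.6500 / (0.6·0.6500 + 0.25·0.3500) ≈ 0.8168
After 'falling': P(storm) = 0.6·0.8168 / (0.6·0.8168 + 0.25·0.1832) ≈ 0.9145
After 'falling': P(storm) = 0.6·0.9145 / (0.6·0.9145 + 0.25·0.0855) ≈ 0.9625

0.963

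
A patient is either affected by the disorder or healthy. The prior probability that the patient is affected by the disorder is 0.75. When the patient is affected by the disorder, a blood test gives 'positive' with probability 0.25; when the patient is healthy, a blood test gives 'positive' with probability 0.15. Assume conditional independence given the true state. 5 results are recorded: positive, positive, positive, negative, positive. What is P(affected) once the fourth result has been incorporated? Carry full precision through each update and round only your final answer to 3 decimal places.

0.925

After 'positive': P(affected) = 0.25·0.7500 / (0.25·0.7500 + 0.15·0.2500) ≈ 0.8333
After 'positive': P(affected) = 0.25·0.8333 / (0.25·0.8333 + 0.15·0.1667) ≈ 0.8929
After 'positive': P(affected) = 0.25·0.8929 / (0.25·0.8929 + 0.15·0.1071) ≈ 0.9328
After 'negative': P(affected) = 0.75·0.9328 / (0.75·0.9328 + 0.85·0.0672) ≈ 0.9246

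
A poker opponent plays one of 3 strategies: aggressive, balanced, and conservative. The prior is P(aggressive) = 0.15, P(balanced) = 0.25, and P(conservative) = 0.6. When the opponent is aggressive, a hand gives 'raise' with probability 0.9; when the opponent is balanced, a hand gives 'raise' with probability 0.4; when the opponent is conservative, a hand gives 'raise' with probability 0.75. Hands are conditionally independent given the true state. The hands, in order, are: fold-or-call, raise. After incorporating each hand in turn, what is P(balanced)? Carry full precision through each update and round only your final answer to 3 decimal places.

After 'fold-or-call': normaliser = 0.1·0.1500 + 0.6·0.2500 + 0.25·0.6000; P(aggressive) ≈ 0.0476, P(balanced) ≈ 0.4762, P(conservative) ≈ 0.4762
After 'raise': normaliser = 0.9·0.0476 + 0.4·0.4762 + 0.75·0.4762; P(aggressive) ≈ 0.0726, P(balanced) ≈ 0.3226, P(conservative) ≈ 0.6048

0.323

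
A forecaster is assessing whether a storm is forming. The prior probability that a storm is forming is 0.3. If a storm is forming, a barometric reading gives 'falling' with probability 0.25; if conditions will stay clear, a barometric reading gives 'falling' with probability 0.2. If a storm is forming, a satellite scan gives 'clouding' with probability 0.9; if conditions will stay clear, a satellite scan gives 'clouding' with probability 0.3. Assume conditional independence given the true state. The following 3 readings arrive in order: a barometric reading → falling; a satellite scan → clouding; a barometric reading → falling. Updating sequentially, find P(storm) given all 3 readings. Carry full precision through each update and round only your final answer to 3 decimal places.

0.668

After a barometric reading='falling': P(storm) = 0.25·0.3000 / (0.25·0.3000 + 0.2·0.7000) ≈ 0.3488
After a satellite scan='clouding': P(storm) = 0.9·0.3488 / (0.9·0.3488 + 0.3·0.6512) ≈ 0.6164
After a barometric reading='falling': P(storm) = 0.25·0.6164 / (0.25·0.6164 + 0.2·0.3836) ≈ 0.6677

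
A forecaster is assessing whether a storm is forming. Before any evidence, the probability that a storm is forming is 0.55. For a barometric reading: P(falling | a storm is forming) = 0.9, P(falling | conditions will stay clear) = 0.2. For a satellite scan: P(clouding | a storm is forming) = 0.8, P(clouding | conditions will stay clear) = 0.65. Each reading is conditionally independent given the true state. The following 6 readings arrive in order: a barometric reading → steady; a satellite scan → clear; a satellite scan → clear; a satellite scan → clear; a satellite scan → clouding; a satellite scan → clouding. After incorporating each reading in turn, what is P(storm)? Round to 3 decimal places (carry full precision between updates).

After a barometric reading='steady': P(storm) = 0.1·0.5500 / (0.1·0.5500 + 0.8·0.4500) ≈ 0.1325
After a satellite scan='clear': P(storm) = 0.2·0.1325 / (0.2·0.1325 + 0.35·0.8675) ≈ 0.0803
After a satellite scan='clear': P(storm) = 0.2·0.0803 / (0.2·0.0803 + 0.35·0.9197) ≈ 0.0475
After a satellite scan='clear': P(storm) = 0.2·0.0475 / (0.2·0.0475 + 0.35·0.9525) ≈ 0.0277
After a satellite scan='clouding': P(storm) = 0.8·0.0277 / (0.8·0.0277 + 0.65·0.9723) ≈ 0.0339
After a satellite scan='clouding': P(storm) = 0.8·0.0339 / (0.8·0.0339 + 0.65·0.9661) ≈ 0.0414

0.041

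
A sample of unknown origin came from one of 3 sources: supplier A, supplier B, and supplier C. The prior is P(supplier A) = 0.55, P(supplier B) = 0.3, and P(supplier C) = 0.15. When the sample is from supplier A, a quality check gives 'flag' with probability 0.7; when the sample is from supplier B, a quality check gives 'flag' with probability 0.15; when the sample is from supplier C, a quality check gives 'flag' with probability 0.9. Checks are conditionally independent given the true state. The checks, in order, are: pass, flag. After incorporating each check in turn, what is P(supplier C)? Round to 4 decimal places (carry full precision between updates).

0.0807

After 'pass': normaliser = 0.3·0.5500 + 0.85·0.3000 + 0.1·0.1500; P(supplier A) ≈ 0.3793, P(supplier B) ≈ 0.5862, P(supplier C) ≈ 0.0345
After 'flag': normaliser = 0.7·0.3793 + 0.15·0.5862 + 0.9·0.0345; P(supplier A) ≈ 0.6906, P(supplier B) ≈ 0.2287, P(supplier C) ≈ 0.0807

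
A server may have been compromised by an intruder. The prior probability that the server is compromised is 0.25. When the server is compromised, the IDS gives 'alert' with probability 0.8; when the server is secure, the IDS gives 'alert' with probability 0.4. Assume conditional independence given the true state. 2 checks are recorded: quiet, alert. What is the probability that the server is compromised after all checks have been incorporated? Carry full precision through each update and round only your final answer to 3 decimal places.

Apply Bayes' rule sequentially, carrying P(compromised) forward.
After 'quiet': P(compromised) = 0.2·0.2500 / (0.2·0.2500 + 0.6·0.7500) ≈ 0.1000
After 'alert': P(compromised) = 0.8·0.1000 / (0.8·0.1000 + 0.4·0.9000) ≈ 0.1818

0.182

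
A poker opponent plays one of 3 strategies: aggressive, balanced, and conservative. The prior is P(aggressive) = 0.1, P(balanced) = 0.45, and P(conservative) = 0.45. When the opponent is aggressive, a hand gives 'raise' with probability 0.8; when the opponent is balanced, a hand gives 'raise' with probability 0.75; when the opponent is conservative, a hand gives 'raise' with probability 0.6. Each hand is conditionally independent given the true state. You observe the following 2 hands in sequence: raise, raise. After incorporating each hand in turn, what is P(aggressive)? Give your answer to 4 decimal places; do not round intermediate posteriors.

0.1336

Apply Bayes' rule sequentially, carrying P(aggressive) forward.
After 'raise': normaliser = 0.8·0.1000 + 0.75·0.4500 + 0.6·0.4500; P(aggressive) ≈ 0.1164, P(balanced) ≈ 0.4909, P(conservative) ≈ 0.3927
After 'raise': normaliser = 0.8·0.1164 + 0.75·0.4909 + 0.6·0.3927; P(aggressive) ≈ 0.1336, P(balanced) ≈ 0.5283, P(conservative) ≈ 0.3381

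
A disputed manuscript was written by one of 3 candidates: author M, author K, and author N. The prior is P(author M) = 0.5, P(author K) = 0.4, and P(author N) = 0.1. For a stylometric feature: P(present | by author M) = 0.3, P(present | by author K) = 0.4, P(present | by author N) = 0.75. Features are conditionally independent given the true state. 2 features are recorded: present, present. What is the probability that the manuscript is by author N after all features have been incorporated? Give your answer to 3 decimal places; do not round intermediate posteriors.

After 'present': normaliser = 0.3·0.5000 + 0.4·0.4000 + 0.75·0.1000; P(author M) ≈ 0.3896, P(author K) ≈ 0.4156, P(author N) ≈ 0.1948
After 'present': normaliser = 0.3·0.3896 + 0.4·0.4156 + 0.75·0.1948; P(author M) ≈ 0.2723, P(author K) ≈ 0.3873, P(author N) ≈ 0.3404

0.340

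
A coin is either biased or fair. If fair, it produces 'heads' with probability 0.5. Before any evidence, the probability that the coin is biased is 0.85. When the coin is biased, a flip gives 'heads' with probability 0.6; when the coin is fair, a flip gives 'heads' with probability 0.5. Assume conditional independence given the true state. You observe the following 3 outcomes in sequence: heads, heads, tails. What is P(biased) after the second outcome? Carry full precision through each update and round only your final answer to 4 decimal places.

After 'heads': P(biased) = 0.6·0.8500 / (0.6·0.8500 + 0.5·0.1500) ≈ 0.8718
After 'heads': P(biased) = 0.6·0.8718 / (0.6·0.8718 + 0.5·0.1282) ≈ 0.8908

0.8908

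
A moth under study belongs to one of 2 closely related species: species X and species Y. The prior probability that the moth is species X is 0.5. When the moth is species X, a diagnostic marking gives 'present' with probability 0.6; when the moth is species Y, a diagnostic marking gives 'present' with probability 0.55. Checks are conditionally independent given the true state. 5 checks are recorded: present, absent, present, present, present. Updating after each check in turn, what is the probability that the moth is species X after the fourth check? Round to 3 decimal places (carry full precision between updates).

Apply Bayes' rule sequentially, carrying P(species X) forward.
After 'present': P(species X) = 0.6·0.5000 / (0.6·0.5000 + 0.55·0.5000) ≈ 0.5217
After 'absent': P(species X) = 0.4·0.5217 / (0.4·0.5217 + 0.45·0.4783) ≈ 0.4923
After 'present': P(species X) = 0.6·0.4923 / (0.6·0.4923 + 0.55·0.5077) ≈ 0.5141
After 'present': P(species X) = 0.6·0.5141 / (0.6·0.5141 + 0.55·0.4859) ≈ 0.5358

0.536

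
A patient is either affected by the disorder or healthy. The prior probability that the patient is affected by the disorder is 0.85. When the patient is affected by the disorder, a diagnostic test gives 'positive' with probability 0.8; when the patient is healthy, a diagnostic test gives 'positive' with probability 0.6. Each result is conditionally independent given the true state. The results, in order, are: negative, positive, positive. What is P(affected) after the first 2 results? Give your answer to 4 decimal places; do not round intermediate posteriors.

0.7907

Each posterior becomes the prior for the next update.
After 'negative': P(affected) = 0.2·0.8500 / (0.2·0.8500 + 0.4·0.1500) ≈ 0.7391
After 'positive': P(affected) = 0.8·0.7391 / (0.8·0.7391 + 0.6·0.2609) ≈ 0.7907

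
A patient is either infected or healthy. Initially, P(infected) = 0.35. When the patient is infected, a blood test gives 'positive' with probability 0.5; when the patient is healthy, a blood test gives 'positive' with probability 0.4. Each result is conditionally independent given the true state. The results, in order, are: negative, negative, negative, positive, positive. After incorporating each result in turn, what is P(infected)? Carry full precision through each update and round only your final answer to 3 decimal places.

Apply Bayes' rule sequentially, carrying P(infected) forward.
After 'negative': P(infected) = 0.5·0.3500 / (0.5·0.3500 + 0.6·0.6500) ≈ 0.3097
After 'negative': P(infected) = 0.5·0.3097 / (0.5·0.3097 + 0.6·0.6903) ≈ 0.2722
After 'negative': P(infected) = 0.5·0.2722 / (0.5·0.2722 + 0.6·0.7278) ≈ 0.2376
After 'positive': P(infected) = 0.5·0.2376 / (0.5·0.2376 + 0.4·0.7624) ≈ 0.2803
After 'positive': P(infected) = 0.5·0.2803 / (0.5·0.2803 + 0.4·0.7197) ≈ 0.3275

0.327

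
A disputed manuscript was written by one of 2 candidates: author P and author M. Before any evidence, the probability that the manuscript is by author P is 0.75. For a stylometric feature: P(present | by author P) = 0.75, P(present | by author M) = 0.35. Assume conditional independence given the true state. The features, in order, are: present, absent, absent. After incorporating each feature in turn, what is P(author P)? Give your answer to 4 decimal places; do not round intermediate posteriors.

0.4874

Each posterior becomes the prior for the next update.
After 'present': P(author P) = 0.75·0.7500 / (0.75·0.7500 + 0.35·0.2500) ≈ 0.8654
After 'absent': P(author P) = 0.25·0.8654 / (0.25·0.8654 + 0.65·0.1346) ≈ 0.7120
After 'absent': P(author P) = 0.25·0.7120 / (0.25·0.7120 + 0.65·0.2880) ≈ 0.4874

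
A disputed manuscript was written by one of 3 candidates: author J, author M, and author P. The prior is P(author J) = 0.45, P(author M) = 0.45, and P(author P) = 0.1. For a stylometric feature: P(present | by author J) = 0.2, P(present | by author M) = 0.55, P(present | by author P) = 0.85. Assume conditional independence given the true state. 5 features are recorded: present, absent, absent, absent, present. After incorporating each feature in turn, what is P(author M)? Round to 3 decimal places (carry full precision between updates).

0.567

After 'present': normaliser = 0.2·0.4500 + 0.55·0.4500 + 0.85·0.1000; P(author J) ≈ 0.2130, P(author M) ≈ 0.5858, P(author P) ≈ 0.2012
After 'absent': normaliser = 0.8·0.2130 + 0.45·0.5858 + 0.15·0.2012; P(author J) ≈ 0.3671, P(author M) ≈ 0.5679, P(author P) ≈ 0.0650
After 'absent': normaliser = 0.8·0.3671 + 0.45·0.5679 + 0.15·0.0650; P(author J) ≈ 0.5254, P(author M) ≈ 0.4572, P(author P) ≈ 0.0174
After 'absent': normaliser = 0.8·0.5254 + 0.45·0.4572 + 0.15·0.0174; P(author J) ≈ 0.6686, P(author M) ≈ 0.3272, P(author P) ≈ 0.0042
After 'present': normaliser = 0.2·0.6686 + 0.55·0.3272 + 0.85·0.0042; P(author J) ≈ 0.4215, P(author M) ≈ 0.5673, P(author P) ≈ 0.0112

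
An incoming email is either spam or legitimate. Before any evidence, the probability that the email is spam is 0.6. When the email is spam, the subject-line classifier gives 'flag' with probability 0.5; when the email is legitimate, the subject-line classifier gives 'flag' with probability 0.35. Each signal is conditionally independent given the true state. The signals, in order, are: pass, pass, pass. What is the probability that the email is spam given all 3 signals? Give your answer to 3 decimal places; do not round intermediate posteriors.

After 'pass': P(spam) = 0.5·0.6000 / (0.5·0.6000 + 0.65·0.4000) ≈ 0.5357
After 'pass': P(spam) = 0.5·0.5357 / (0.5·0.5357 + 0.65·0.4643) ≈ 0.4702
After 'pass': P(spam) = 0.5·0.4702 / (0.5·0.4702 + 0.65·0.5298) ≈ 0.4057

0.406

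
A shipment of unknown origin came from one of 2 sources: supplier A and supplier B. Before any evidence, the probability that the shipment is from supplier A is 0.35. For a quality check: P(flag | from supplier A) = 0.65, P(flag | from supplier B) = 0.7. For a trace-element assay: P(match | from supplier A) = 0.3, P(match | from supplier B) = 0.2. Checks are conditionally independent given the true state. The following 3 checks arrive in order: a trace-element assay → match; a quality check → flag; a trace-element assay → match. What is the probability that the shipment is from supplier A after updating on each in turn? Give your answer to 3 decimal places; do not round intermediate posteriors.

Each posterior becomes the prior for the next update.
After a trace-element assay='match': P(supplier A) = 0.3·0.3500 / (0.3·0.3500 + 0.2·0.6500) ≈ 0.4468
After a quality check='flag': P(supplier A) = 0.65·0.4468 / (0.65·0.4468 + 0.7·0.5532) ≈ 0.4286
After a trace-element assay='match': P(supplier A) = 0.3·0.4286 / (0.3·0.4286 + 0.2·0.5714) ≈ 0.5294

0.529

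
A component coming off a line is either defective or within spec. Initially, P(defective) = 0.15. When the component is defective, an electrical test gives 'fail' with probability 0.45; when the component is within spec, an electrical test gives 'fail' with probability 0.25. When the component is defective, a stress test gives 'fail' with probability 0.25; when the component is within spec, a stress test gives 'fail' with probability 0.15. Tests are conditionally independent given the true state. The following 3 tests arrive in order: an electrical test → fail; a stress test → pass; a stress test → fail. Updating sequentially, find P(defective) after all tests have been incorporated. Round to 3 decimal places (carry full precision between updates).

0.318

After an electrical test='fail': P(defective) = 0.45·0.1500 / (0.45·0.1500 + 0.25·0.8500) ≈ 0.2411
After a stress test='pass': P(defective) = 0.75·0.2411 / (0.75·0.2411 + 0.85·0.7589) ≈ 0.2189
After a stress test='fail': P(defective) = 0.25·0.2189 / (0.25·0.2189 + 0.15·0.7811) ≈ 0.3184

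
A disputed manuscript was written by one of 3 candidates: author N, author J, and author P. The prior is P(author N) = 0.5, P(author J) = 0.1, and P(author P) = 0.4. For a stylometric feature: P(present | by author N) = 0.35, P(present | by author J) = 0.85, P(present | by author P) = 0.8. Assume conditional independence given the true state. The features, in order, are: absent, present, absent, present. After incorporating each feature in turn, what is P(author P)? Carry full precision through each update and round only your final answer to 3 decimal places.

After 'absent': normaliser = 0.65·0.5000 + 0.15·0.1000 + 0.2·0.4000; P(author N) ≈ 0.7738, P(author J) ≈ 0.0357, P(author P) ≈ 0.1905
After 'present': normaliser = 0.35·0.7738 + 0.85·0.0357 + 0.8·0.1905; P(author N) ≈ 0.5971, P(author J) ≈ 0.0669, P(author P) ≈ 0.3360
After 'absent': normaliser = 0.65·0.5971 + 0.15·0.0669 + 0.2·0.3360; P(author N) ≈ 0.8340, P(author J) ≈ 0.0216, P(author P) ≈ 0.1444
After 'present': normaliser = 0.35·0.8340 + 0.85·0.0216 + 0.8·0.1444; P(author N) ≈ 0.6856, P(author J) ≈ 0.0431, P(author P) ≈ 0.2713

0.271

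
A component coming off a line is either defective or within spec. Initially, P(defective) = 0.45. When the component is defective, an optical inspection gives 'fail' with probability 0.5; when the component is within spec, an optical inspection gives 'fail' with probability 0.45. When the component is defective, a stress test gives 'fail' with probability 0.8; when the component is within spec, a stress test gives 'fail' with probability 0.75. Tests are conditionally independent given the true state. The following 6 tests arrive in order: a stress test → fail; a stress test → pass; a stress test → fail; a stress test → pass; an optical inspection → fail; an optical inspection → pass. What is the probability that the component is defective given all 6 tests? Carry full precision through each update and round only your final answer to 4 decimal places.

0.3757

After a stress test='fail': P(defective) = 0.8·0.4500 / (0.8·0.4500 + 0.75·0.5500) ≈ 0.4660
After a stress test='pass': P(defective) = 0.2·0.4660 / (0.2·0.4660 + 0.25·0.5340) ≈ 0.4111
After a stress test='fail': P(defective) = 0.8·0.4111 / (0.8·0.4111 + 0.75·0.5889) ≈ 0.4268
After a stress test='pass': P(defective) = 0.2·0.4268 / (0.2·0.4268 + 0.25·0.5732) ≈ 0.3733
After an optical inspection='fail': P(defective) = 0.5·0.3733 / (0.5·0.3733 + 0.45·0.6267) ≈ 0.3983
After an optical inspection='pass': P(defective) = 0.5·0.3983 / (0.5·0.3983 + 0.55·0.6017) ≈ 0.3757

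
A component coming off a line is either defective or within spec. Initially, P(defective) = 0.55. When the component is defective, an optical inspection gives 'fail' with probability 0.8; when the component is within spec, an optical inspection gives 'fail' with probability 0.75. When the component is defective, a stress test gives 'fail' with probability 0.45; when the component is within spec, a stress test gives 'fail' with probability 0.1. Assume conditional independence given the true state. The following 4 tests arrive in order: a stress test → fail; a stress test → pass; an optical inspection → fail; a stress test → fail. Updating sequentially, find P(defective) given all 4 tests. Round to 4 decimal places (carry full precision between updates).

0.9416

Apply Bayes' rule sequentially, carrying P(defective) forward.
After a stress test='fail': P(defective) = 0.45·0.5500 / (0.45·0.5500 + 0.1·0.4500) ≈ 0.8462
After a stress test='pass': P(defective) = 0.55·0.8462 / (0.55·0.8462 + 0.9·0.1538) ≈ 0.7707
After an optical inspection='fail': P(defective) = 0.8·0.7707 / (0.8·0.7707 + 0.75·0.2293) ≈ 0.7819
After a stress test='fail': P(defective) = 0.45·0.7819 / (0.45·0.7819 + 0.1·0.2181) ≈ 0.9416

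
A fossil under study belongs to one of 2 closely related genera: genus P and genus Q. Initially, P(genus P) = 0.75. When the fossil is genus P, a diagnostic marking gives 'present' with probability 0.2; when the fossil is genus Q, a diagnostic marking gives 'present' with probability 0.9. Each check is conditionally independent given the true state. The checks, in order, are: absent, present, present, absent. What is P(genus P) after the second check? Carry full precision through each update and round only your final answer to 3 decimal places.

After 'absent': P(genus P) = 0.8·0.7500 / (0.8·0.7500 + 0.1·0.2500) ≈ 0.9600
After 'present': P(genus P) = 0.2·0.9600 / (0.2·0.9600 + 0.9·0.0400) ≈ 0.8421

0.842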